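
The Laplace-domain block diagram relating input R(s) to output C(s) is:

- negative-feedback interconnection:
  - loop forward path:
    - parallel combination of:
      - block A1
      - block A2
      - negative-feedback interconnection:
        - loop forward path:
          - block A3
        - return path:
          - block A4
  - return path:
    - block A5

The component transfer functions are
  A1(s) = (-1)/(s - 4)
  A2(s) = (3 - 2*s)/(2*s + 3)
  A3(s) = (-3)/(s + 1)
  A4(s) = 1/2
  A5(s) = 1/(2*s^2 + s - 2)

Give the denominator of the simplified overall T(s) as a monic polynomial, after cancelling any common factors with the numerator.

Answer: s^5 - 5*s^4/2 - 31*s^3/4 + 37*s^2/8 + 41*s/8 + 63/8

Working:
[1] close the feedback loop around A3, A4: (-6)/(2*s - 1)
[2] combine A1, A2, [A3/(1+A3*A4)] in parallel: (-4*s^3 + 8*s^2 - 9*s + 87)/(4*s^3 - 12*s^2 - 19*s + 12)
[3] close the feedback loop around (A1+A2+[A3/(1+A3*A4)]), A5: (-8*s^5 + 12*s^4 - 2*s^3 + 149*s^2 + 105*s - 174)/(8*s^5 - 20*s^4 - 62*s^3 + 37*s^2 + 41*s + 63)
The result of step 3 is T(s) in lowest terms. Its denominator has leading coefficient 8; dividing the denominator through by 8 makes it monic.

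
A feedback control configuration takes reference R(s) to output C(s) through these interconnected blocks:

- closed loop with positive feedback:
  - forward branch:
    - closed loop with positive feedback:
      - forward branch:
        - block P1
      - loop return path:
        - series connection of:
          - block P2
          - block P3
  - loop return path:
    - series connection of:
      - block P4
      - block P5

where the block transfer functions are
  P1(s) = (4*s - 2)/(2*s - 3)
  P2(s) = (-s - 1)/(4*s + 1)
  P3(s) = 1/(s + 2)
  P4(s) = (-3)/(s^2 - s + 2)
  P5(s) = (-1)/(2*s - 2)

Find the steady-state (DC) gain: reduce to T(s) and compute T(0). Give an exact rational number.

Step 1. multiply P2, P3 (series), giving (-s - 1)/(4*s^2 + 9*s + 2)
Step 2. apply the feedback formula to P1, (P2*P3), giving (16*s^3 + 28*s^2 - 10*s - 4)/(8*s^3 + 10*s^2 - 21*s - 8)
Step 3. reduce the series chain P4, P5, giving 3/(2*s^3 - 4*s^2 + 6*s - 4)
Step 4. collapse the loop ([P1/(1-P1*(P2*P3))] forward, (P4*P5) return), giving (16*s^6 - 4*s^5 - 18*s^4 + 68*s^3 - 78*s^2 + 8*s + 8)/(8*s^6 - 6*s^5 - 17*s^4 + 24*s^3 - 109*s^2 + 33*s + 22)
Evaluating the step-4 result (the overall T(s)) at s = 0 gives T(0) = 8/22 = 4/11.

Final answer: 4/11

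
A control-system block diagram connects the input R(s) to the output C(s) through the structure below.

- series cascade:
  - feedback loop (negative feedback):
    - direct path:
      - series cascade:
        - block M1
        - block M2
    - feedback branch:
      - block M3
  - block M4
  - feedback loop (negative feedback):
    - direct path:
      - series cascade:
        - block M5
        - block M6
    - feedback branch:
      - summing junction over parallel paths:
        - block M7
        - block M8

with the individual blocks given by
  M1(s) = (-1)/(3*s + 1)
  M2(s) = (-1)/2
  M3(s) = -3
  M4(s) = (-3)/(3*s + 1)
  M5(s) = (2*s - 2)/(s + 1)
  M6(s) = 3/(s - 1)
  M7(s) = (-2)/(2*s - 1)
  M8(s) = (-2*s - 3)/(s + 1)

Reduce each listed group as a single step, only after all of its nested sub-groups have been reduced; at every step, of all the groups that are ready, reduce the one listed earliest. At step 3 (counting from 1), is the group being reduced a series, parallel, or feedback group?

1. reduce the series chain M1, M2
2. reduce the feedback loop with forward (M1*M2) and return M3
3. series reduction of M5, M6
4. parallel reduction of M7, M8
5. reduce the feedback loop with forward (M5*M6) and return (M7+M8)
6. combine [(M1*M2)/(1+(M1*M2)*M3)], M4, [(M5*M6)/(1+(M5*M6)*(M7+M8))] in series
So the answer for step 3 is series.

Final answer: series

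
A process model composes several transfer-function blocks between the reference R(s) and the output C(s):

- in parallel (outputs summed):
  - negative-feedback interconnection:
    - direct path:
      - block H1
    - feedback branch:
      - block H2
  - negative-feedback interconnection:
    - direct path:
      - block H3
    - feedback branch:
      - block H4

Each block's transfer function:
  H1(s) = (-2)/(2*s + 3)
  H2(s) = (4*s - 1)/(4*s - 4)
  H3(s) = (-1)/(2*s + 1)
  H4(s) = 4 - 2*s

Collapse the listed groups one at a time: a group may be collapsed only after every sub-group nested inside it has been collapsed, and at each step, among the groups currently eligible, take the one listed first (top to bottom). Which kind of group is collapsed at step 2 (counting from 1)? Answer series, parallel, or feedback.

Answer: feedback

Working:
Step 1: apply the feedback formula to H1, H2
Step 2: feedback reduction of H3, H4
Step 3: add [H1/(1+H1*H2)], [H3/(1+H3*H4)] (parallel)
Step 2: feedback.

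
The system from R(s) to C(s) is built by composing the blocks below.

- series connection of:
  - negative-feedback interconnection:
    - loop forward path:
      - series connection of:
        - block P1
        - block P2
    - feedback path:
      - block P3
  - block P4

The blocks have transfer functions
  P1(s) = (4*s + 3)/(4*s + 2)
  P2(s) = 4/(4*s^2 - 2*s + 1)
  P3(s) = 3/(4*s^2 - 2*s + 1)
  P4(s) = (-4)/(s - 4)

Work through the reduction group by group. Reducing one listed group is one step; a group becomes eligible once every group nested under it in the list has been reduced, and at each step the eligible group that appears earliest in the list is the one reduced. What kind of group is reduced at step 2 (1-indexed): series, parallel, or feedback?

[1] series reduction of P1, P2
[2] apply the feedback formula to (P1*P2), P3
[3] multiply [(P1*P2)/(1+(P1*P2)*P3)], P4 (series)
The group at step 2 is a feedback group.

Hence the answer: feedback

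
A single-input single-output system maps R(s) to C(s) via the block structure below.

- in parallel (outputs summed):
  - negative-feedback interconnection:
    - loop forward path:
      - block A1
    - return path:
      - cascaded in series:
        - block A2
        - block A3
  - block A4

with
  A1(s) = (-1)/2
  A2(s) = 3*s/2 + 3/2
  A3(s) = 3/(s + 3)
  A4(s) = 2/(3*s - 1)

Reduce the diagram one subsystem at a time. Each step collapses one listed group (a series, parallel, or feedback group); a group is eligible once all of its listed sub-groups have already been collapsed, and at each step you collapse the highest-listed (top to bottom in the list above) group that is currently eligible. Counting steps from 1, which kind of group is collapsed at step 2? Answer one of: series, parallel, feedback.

[1] combine A2, A3 in series
[2] collapse the loop (A1 forward, (A2*A3) return)
[3] add [A1/(1+A1*(A2*A3))], A4 (parallel)
The group at step 2 is a feedback group.

Final answer: feedback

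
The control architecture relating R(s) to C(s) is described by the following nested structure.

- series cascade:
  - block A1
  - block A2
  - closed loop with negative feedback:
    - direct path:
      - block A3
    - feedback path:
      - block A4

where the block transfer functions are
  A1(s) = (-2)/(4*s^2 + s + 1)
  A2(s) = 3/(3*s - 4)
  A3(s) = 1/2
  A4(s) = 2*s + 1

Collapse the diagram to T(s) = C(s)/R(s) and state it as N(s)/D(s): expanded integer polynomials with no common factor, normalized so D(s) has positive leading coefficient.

The answer is (-6)/(24*s^4 + 10*s^3 - 41*s^2 - 11*s - 12).

Reasoning:
(1) reduce the feedback loop with forward A3 and return A4 gives 1/(2*s + 3)
(2) multiply A1, A2, [A3/(1+A3*A4)] (series), giving the overall T(s)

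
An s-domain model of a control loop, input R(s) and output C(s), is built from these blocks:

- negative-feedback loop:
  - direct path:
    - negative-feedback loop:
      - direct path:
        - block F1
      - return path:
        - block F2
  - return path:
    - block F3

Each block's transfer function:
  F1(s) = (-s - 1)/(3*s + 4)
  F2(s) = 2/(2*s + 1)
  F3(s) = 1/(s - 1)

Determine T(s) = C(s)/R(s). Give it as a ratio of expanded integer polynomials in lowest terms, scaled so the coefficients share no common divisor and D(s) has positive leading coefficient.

(1) collapse the loop (F1 forward, F2 return) -> (-2*s^2 - 3*s - 1)/(6*s^2 + 9*s + 2)
(2) reduce the feedback loop with forward [F1/(1+F1*F2)] and return F3, which is the overall transfer function T(s) = C(s)/R(s) in lowest terms

Therefore the answer is (-2*s^3 - s^2 + 2*s + 1)/(6*s^3 + s^2 - 10*s - 3).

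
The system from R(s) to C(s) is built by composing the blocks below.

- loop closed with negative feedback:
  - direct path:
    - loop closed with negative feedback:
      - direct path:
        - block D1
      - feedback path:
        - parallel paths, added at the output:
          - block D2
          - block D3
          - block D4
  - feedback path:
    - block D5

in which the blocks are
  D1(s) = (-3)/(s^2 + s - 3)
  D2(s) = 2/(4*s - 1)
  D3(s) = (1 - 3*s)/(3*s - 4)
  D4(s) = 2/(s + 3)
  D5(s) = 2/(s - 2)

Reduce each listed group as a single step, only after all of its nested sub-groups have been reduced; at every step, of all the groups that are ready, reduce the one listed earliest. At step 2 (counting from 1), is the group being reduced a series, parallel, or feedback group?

Step 1: add D2, D3, D4 (parallel)
Step 2: reduce the feedback loop with forward D1 and return (D2+D3+D4)
Step 3: collapse the loop ([D1/(1+D1*(D2+D3+D4))] forward, D5 return)
At step 2 the group reduced is feedback.

Answer: feedback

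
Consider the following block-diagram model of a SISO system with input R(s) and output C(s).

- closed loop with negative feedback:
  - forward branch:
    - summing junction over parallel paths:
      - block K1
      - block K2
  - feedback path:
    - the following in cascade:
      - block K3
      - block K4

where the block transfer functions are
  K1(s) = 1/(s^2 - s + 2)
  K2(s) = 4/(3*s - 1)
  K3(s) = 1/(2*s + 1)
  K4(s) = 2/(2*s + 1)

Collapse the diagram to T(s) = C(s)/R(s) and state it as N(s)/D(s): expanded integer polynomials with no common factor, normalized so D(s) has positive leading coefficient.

Step 1. reduce the parallel group K1, K2, giving (4*s^2 - s + 7)/(3*s^3 - 4*s^2 + 7*s - 2)
Step 2. cascade K3, K4, giving 2/(4*s^2 + 4*s + 1)
Step 3. reduce the feedback loop with forward (K1+K2) and return (K3*K4) - this is the overall T(s), already in the required normalized form

Answer: (16*s^4 + 12*s^3 + 28*s^2 + 27*s + 7)/(12*s^5 - 4*s^4 + 15*s^3 + 24*s^2 - 3*s + 12)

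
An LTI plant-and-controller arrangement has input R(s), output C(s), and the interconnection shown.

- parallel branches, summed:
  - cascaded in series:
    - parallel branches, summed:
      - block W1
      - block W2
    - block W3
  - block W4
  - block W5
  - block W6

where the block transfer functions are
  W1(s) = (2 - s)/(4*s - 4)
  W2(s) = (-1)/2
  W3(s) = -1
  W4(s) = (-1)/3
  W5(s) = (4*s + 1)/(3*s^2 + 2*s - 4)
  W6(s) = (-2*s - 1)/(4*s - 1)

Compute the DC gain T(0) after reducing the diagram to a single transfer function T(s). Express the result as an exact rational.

Answer: 17/12

Working:
Step 1. reduce the parallel group W1, W2: (4 - 3*s)/(4*s - 4)
Step 2. reduce the series chain (W1+W2), W3: (3*s - 4)/(4*s - 4)
Step 3. sum the parallel branches ((W1+W2)*W3), W4, W5, W6: (-12*s^4 + 109*s^3 - 166*s^2 + 128*s - 68)/(144*s^4 - 84*s^3 - 276*s^2 + 264*s - 48)
Step 3 gives the overall T(s). Then T(0) = -68/(-48) = 17/12.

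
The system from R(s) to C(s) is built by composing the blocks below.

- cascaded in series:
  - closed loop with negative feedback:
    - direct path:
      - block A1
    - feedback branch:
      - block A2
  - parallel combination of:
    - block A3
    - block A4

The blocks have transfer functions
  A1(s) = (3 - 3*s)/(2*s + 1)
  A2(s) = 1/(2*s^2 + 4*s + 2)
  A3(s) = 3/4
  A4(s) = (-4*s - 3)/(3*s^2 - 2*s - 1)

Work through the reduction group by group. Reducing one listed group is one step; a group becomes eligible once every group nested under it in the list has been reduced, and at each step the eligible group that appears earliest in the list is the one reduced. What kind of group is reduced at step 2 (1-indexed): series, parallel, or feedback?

[1] reduce the feedback loop with forward A1 and return A2
[2] combine A3, A4 in parallel
[3] reduce the series chain [A1/(1+A1*A2)], (A3+A4)
So the answer for step 2 is parallel.

Final answer: parallel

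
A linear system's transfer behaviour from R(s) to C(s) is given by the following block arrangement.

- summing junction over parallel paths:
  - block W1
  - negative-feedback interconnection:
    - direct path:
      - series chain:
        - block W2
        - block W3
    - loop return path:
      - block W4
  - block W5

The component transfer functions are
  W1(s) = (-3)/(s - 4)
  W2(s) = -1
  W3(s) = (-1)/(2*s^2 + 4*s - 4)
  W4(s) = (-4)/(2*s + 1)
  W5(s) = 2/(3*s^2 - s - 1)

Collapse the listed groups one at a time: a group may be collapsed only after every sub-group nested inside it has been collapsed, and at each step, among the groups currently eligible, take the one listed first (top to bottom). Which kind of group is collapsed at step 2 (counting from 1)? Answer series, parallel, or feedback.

(1) multiply W2, W3 (series)
(2) collapse the loop ((W2*W3) forward, W4 return)
(3) reduce the parallel group W1, [(W2*W3)/(1+(W2*W3)*W4)], W5
Step 2: feedback.

Final answer: feedback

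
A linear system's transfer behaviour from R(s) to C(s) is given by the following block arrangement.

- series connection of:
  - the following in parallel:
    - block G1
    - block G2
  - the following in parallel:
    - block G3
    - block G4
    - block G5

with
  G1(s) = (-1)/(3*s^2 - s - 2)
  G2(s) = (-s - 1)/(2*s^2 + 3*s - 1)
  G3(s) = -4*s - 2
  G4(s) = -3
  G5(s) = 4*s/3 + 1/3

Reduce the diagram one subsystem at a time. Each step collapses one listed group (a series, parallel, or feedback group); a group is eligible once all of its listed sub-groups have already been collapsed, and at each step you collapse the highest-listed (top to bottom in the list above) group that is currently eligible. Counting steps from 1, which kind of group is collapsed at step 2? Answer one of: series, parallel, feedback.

[1] add G1, G2 (parallel)
[2] sum the parallel branches G3, G4, G5
[3] series reduction of (G1+G2), (G3+G4+G5)
Step 2: parallel.

Therefore the answer is parallel.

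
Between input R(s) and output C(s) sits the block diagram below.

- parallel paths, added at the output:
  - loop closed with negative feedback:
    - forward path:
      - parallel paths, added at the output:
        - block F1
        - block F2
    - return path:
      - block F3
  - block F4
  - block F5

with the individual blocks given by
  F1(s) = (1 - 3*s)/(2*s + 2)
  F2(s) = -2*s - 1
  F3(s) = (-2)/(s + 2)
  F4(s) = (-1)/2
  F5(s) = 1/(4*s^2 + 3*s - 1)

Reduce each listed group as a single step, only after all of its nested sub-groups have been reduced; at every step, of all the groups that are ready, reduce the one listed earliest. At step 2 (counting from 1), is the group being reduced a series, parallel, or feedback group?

1. reduce the parallel group F1, F2
2. feedback reduction of (F1+F2), F3
3. parallel reduction of [(F1+F2)/(1+(F1+F2)*F3)], F4, F5
At step 2 the group reduced is feedback.

Final answer: feedback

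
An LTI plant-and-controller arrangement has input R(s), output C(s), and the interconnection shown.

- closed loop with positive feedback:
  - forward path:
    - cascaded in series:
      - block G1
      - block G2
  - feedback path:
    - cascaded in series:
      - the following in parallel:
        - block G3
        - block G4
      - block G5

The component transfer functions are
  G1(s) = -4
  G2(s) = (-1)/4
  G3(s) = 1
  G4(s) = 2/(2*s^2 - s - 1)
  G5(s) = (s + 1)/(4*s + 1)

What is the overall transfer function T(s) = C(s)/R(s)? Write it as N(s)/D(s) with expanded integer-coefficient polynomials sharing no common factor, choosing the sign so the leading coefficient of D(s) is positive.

Step 1. multiply G1, G2 (series) = 1
Step 2. combine G3, G4 in parallel = (2*s^2 - s + 1)/(2*s^2 - s - 1)
Step 3. combine (G3+G4), G5 in series = (2*s^3 + s^2 + 1)/(8*s^3 - 2*s^2 - 5*s - 1)
Step 4. reduce the feedback loop with forward (G1*G2) and return ((G3+G4)*G5) - this is the overall T(s), already in the required normalized form

Therefore the answer is (8*s^3 - 2*s^2 - 5*s - 1)/(6*s^3 - 3*s^2 - 5*s - 2).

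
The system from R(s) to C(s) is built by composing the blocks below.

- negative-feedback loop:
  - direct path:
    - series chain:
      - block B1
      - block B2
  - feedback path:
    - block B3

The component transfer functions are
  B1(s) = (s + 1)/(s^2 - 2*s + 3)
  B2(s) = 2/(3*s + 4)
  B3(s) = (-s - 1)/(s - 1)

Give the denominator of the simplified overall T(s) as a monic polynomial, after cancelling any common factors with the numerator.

The answer is s^4 - 5*s^3/3 + s^2/3 + 7*s/3 - 14/3.

Reasoning:
Step 1. combine B1, B2 in series gives (2*s + 2)/(3*s^3 - 2*s^2 + s + 12)
Step 2. reduce the feedback loop with forward (B1*B2) and return B3 gives (2*s^2 - 2)/(3*s^4 - 5*s^3 + s^2 + 7*s - 14)
Step 2 gives the fully reduced T(s), with no common factor left to cancel. The denominator's leading coefficient is 3, so divide each of its coefficients by 3 to get the monic form.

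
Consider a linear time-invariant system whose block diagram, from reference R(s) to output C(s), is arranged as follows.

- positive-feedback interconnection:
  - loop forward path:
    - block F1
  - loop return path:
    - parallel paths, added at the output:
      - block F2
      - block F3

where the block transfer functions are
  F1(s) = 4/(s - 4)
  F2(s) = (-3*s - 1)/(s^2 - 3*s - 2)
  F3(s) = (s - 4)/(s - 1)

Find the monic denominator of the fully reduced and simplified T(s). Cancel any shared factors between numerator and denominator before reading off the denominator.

Answer: s^4 - 12*s^3 + 57*s^2 - 50*s - 44

Working:
[1] parallel reduction of F2, F3; result (s^3 - 10*s^2 + 12*s + 9)/(s^3 - 4*s^2 + s + 2)
[2] close the feedback loop around F1, (F2+F3); result (4*s^3 - 16*s^2 + 4*s + 8)/(s^4 - 12*s^3 + 57*s^2 - 50*s - 44)
Step 2 gives the fully reduced T(s), with no common factor left to cancel. The denominator is already monic (leading coefficient 1).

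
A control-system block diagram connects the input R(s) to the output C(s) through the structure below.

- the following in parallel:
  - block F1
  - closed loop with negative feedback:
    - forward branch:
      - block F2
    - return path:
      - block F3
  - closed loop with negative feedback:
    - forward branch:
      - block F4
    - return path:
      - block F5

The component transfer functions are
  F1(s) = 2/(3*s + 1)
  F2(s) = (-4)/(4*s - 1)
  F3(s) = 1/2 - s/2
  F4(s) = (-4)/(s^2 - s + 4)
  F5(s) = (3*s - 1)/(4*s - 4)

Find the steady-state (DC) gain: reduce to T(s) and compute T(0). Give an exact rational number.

1. apply the feedback formula to F2, F3; result (-4)/(6*s - 3)
2. reduce the feedback loop with forward F4 and return F5; result (4 - 4*s)/(s^3 - 2*s^2 + 2*s - 3)
3. combine F1, [F2/(1+F2*F3)], [F4/(1+F4*F5)] in parallel; result (-82*s^3 + 104*s^2 - 20*s + 18)/(18*s^5 - 39*s^4 + 39*s^3 - 54*s^2 + 3*s + 9)
DC gain: substitute s = 0 into T(s) from step 3: T(0) = 18/9 = 2.

Hence the answer: 2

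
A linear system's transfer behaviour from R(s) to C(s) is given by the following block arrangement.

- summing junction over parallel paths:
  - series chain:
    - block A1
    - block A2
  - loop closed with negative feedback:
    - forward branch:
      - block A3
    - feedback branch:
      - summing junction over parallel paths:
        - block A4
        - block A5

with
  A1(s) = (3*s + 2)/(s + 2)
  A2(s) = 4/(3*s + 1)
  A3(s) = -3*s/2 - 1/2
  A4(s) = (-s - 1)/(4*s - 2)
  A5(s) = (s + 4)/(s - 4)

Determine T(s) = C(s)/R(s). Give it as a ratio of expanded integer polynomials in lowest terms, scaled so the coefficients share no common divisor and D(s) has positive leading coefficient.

(1) combine A1, A2 in series -> (12*s + 8)/(3*s^2 + 7*s + 2)
(2) sum the parallel branches A4, A5 -> (3*s^2 + 17*s - 4)/(4*s^2 - 18*s + 8)
(3) close the feedback loop around A3, (A4+A5) -> (12*s^3 - 50*s^2 + 6*s + 8)/(9*s^3 + 46*s^2 + 41*s - 20)
(4) add (A1*A2), [A3/(1+A3*(A4+A5))] (parallel); the result is T(s) itself (integer coefficients, no common factor, positive leading denominator coefficient)

Final answer: (36*s^5 + 42*s^4 + 316*s^3 + 826*s^2 + 156*s - 144)/(27*s^5 + 201*s^4 + 463*s^3 + 319*s^2 - 58*s - 40)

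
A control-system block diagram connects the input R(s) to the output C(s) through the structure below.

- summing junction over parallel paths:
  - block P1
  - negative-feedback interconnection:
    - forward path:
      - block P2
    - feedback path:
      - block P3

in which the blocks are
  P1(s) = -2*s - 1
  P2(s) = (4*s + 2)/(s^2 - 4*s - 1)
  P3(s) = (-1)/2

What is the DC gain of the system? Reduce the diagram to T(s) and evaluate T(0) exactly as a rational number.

First reduce the diagram to T(s).

1. apply the feedback formula to P2, P3 = (4*s + 2)/(s^2 - 6*s - 2)
2. parallel reduction of P1, [P2/(1+P2*P3)] = (-2*s^3 + 11*s^2 + 14*s + 4)/(s^2 - 6*s - 2)
Evaluating the step-2 result (the overall T(s)) at s = 0 gives T(0) = 4/(-2) = -2.

Answer: -2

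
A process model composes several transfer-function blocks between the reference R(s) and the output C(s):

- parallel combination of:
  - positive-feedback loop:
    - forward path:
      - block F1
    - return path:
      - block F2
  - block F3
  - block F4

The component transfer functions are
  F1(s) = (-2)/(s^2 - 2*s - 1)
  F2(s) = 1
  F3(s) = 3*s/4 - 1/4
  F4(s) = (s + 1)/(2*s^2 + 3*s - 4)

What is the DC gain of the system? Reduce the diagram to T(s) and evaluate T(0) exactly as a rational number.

The answer is -5/2.

Reasoning:
1. feedback reduction of F1, F2: (-2)/(s^2 - 2*s + 1)
2. sum the parallel branches [F1/(1-F1*F2)], F3, F4: (6*s^5 - 5*s^4 - 19*s^3 + 21*s^2 - 51*s + 40)/(8*s^4 - 4*s^3 - 32*s^2 + 44*s - 16)
That last expression is T(s); at s = 0 only the constant terms survive, so T(0) = 40/(-16) = -5/2.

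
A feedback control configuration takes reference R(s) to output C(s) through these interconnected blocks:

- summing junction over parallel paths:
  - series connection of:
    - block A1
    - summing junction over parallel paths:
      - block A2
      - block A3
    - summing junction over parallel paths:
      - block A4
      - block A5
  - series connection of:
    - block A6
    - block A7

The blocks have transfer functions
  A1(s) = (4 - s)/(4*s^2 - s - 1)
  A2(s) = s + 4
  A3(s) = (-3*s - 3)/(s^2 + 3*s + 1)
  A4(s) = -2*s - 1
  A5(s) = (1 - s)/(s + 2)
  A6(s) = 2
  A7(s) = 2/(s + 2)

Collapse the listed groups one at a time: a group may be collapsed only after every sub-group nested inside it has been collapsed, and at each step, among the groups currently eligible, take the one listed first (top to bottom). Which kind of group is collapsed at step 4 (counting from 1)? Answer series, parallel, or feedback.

[1] add A2, A3 (parallel)
[2] reduce the parallel group A4, A5
[3] reduce the series chain A1, (A2+A3), (A4+A5)
[4] multiply A6, A7 (series)
[5] reduce the parallel group (A1*(A2+A3)*(A4+A5)), (A6*A7)
Step 4: series.

Final answer: series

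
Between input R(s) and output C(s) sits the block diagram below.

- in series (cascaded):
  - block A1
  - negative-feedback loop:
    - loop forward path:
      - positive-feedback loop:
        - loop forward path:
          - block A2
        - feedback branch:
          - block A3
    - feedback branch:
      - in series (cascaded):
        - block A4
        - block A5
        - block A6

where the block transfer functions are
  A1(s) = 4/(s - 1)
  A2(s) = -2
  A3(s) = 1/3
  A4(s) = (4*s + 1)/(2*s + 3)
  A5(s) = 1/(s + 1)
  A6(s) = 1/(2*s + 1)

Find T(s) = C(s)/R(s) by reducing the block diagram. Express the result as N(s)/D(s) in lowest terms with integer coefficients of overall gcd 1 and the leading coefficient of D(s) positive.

Step 1: feedback reduction of A2, A3 -> (-6)/5
Step 2: multiply A4, A5, A6 (series) -> (4*s + 1)/(4*s^3 + 12*s^2 + 11*s + 3)
Step 3: close the feedback loop around [A2/(1-A2*A3)], (A4*A5*A6) -> (-24*s^3 - 72*s^2 - 66*s - 18)/(20*s^3 + 60*s^2 + 31*s + 9)
Step 4: cascade A1, [[A2/(1-A2*A3)]/(1+[A2/(1-A2*A3)]*(A4*A5*A6))]; the result is T(s) itself (integer coefficients, no common factor, positive leading denominator coefficient)

Answer: (-96*s^3 - 288*s^2 - 264*s - 72)/(20*s^4 + 40*s^3 - 29*s^2 - 22*s - 9)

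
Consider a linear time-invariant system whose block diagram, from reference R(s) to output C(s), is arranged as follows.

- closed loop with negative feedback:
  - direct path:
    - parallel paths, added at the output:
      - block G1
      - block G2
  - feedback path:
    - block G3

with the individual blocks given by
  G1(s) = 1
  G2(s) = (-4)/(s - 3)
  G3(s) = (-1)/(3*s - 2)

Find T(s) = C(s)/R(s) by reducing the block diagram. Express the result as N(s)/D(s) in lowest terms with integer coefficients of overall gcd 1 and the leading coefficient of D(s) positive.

Answer: (3*s^2 - 23*s + 14)/(3*s^2 - 12*s + 13)

Working:
1. combine G1, G2 in parallel -> (s - 7)/(s - 3)
2. feedback reduction of (G1+G2), G3, giving the overall T(s)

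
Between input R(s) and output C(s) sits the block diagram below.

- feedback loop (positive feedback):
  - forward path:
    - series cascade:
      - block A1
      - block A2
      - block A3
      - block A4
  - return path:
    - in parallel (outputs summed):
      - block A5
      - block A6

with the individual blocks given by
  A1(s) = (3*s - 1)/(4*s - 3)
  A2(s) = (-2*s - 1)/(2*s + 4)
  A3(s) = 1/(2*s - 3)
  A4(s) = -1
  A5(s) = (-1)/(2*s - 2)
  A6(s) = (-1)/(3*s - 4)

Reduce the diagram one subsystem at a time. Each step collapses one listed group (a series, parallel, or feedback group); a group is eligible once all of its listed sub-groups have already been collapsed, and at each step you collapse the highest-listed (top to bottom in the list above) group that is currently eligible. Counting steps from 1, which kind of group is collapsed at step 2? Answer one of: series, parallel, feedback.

The answer is parallel.

Reasoning:
Step 1 - combine A1, A2, A3, A4 in series
Step 2 - add A5, A6 (parallel)
Step 3 - collapse the loop ((A1*A2*A3*A4) forward, (A5+A6) return)
The group at step 2 is a parallel group.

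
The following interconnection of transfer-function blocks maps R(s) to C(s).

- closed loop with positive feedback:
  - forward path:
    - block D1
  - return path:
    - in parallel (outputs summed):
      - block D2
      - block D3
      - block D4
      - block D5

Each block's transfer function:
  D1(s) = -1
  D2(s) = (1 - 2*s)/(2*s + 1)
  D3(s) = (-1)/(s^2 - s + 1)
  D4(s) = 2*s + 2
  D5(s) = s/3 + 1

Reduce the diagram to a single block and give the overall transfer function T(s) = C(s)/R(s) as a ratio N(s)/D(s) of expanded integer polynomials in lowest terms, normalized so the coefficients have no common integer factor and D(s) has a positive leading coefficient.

[1] parallel reduction of D2, D3, D4, D5, giving (14*s^4 + 5*s^3 + 7*s^2 + s + 9)/(6*s^3 - 3*s^2 + 3*s + 3)
[2] reduce the feedback loop with forward D1 and return (D2+D3+D4+D5) - this is the overall T(s), already in the required normalized form

Hence the answer: (-6*s^3 + 3*s^2 - 3*s - 3)/(14*s^4 + 11*s^3 + 4*s^2 + 4*s + 12)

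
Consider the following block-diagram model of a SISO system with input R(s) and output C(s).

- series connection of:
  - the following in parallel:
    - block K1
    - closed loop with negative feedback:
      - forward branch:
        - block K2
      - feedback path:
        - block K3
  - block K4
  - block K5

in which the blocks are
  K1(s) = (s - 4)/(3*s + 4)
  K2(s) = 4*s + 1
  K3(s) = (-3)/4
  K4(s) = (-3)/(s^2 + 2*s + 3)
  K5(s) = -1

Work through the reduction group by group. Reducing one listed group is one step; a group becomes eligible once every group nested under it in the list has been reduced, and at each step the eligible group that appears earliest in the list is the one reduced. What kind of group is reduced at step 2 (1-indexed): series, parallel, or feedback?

Answer: parallel

Working:
Step 1: feedback reduction of K2, K3
Step 2: parallel reduction of K1, [K2/(1+K2*K3)]
Step 3: combine (K1+[K2/(1+K2*K3)]), K4, K5 in series
So the answer for step 2 is parallel.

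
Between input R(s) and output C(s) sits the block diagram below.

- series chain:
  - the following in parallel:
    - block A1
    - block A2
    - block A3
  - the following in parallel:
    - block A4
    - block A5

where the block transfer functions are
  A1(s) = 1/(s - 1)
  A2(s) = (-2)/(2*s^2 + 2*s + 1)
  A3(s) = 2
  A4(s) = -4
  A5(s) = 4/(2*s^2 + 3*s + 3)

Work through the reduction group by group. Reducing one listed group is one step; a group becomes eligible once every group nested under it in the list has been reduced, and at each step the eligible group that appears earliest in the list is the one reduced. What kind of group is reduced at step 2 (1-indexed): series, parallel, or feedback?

Reducing step by step:

[1] sum the parallel branches A1, A2, A3
[2] parallel reduction of A4, A5
[3] series reduction of (A1+A2+A3), (A4+A5)
So the answer for step 2 is parallel.

Answer: parallel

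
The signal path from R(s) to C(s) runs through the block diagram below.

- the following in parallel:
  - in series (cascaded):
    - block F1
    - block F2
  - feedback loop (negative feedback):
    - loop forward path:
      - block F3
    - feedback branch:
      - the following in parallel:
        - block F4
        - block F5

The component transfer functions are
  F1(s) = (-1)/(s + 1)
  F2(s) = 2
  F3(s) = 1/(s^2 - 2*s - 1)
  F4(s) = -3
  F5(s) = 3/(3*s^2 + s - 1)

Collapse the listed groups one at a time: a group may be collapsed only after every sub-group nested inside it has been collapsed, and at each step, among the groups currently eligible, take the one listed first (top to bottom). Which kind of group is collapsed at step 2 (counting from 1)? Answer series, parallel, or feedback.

Step 1 - cascade F1, F2
Step 2 - reduce the parallel group F4, F5
Step 3 - reduce the feedback loop with forward F3 and return (F4+F5)
Step 4 - add (F1*F2), [F3/(1+F3*(F4+F5))] (parallel)
Step 2 collapses a parallel group.

Final answer: parallel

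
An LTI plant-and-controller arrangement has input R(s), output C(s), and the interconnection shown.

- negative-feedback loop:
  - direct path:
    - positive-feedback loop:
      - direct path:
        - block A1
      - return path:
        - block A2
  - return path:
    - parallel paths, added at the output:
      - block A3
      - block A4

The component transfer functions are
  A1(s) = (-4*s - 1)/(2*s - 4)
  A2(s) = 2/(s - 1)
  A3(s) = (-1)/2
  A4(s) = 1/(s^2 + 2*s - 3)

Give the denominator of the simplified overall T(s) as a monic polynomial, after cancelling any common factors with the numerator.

First reduce the diagram to T(s).

[1] reduce the feedback loop with forward A1 and return A2 -> (-4*s^2 + 3*s + 1)/(2*s^2 + 2*s + 6)
[2] reduce the parallel group A3, A4 -> (-s^2 - 2*s + 5)/(2*s^2 + 4*s - 6)
[3] apply the feedback formula to [A1/(1-A1*A2)], (A3+A4) -> (-8*s^3 - 18*s^2 + 20*s + 6)/(8*s^3 + 25*s^2 + 6*s + 31)
The result of step 3 is T(s) in lowest terms. Its denominator has leading coefficient 8; dividing the denominator through by 8 makes it monic.

Answer: s^3 + 25*s^2/8 + 3*s/4 + 31/8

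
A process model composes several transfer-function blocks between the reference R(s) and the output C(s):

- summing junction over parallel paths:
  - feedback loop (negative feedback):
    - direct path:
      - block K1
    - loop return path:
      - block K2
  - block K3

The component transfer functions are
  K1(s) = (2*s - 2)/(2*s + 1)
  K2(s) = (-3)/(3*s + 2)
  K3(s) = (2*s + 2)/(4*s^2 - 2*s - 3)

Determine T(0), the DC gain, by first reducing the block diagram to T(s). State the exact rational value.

[1] apply the feedback formula to K1, K2 = (6*s^2 - 2*s - 4)/(6*s^2 + s + 8)
[2] add [K1/(1+K1*K2)], K3 (parallel) = (24*s^4 - 8*s^3 - 16*s^2 + 32*s + 28)/(24*s^4 - 8*s^3 + 12*s^2 - 19*s - 24)
Evaluating the step-2 result (the overall T(s)) at s = 0 gives T(0) = 28/(-24) = -7/6.

Answer: -7/6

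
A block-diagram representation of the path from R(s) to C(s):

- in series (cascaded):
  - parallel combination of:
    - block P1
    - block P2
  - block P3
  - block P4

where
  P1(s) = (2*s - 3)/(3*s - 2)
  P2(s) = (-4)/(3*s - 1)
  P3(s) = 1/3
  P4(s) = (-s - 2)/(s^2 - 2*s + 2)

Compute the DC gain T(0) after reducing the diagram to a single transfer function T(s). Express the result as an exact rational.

Step 1 - add P1, P2 (parallel): (6*s^2 - 23*s + 11)/(9*s^2 - 9*s + 2)
Step 2 - combine (P1+P2), P3, P4 in series: (-6*s^3 + 11*s^2 + 35*s - 22)/(27*s^4 - 81*s^3 + 114*s^2 - 66*s + 12)
That last expression is T(s); at s = 0 only the constant terms survive, so T(0) = -22/12 = -11/6.

Answer: -11/6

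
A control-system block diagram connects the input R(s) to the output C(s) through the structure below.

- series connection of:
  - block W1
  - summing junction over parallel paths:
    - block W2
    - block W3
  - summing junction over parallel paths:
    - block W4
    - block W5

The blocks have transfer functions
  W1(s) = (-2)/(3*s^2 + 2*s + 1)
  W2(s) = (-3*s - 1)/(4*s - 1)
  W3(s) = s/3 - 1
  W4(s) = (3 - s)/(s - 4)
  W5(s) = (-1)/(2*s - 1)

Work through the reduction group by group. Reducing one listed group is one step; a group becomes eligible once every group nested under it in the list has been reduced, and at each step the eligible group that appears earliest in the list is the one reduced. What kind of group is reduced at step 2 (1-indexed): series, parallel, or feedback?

Answer: parallel

Working:
1. parallel reduction of W2, W3
2. parallel reduction of W4, W5
3. cascade W1, (W2+W3), (W4+W5)
Step 2 collapses a parallel group.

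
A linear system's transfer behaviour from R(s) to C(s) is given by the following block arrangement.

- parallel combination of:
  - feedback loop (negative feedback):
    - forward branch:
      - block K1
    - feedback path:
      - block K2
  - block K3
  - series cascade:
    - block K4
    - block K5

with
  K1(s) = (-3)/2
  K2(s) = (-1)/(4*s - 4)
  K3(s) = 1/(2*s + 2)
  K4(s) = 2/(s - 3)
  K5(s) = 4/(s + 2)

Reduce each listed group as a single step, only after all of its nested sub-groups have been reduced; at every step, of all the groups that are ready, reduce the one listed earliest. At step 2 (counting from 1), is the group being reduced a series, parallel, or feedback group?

The answer is series.

Reasoning:
(1) feedback reduction of K1, K2
(2) multiply K4, K5 (series)
(3) sum the parallel branches [K1/(1+K1*K2)], K3, (K4*K5)
The group at step 2 is a series group.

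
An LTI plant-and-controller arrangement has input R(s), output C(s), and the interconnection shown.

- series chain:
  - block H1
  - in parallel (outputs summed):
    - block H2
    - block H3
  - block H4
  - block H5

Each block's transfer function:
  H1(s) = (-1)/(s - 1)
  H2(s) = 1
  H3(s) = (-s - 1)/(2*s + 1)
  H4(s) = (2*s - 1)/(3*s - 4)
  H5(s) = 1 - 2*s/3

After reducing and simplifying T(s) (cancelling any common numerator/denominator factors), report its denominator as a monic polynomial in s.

First reduce the diagram to T(s).

Step 1. add H2, H3 (parallel) gives s/(2*s + 1)
Step 2. combine H1, (H2+H3), H4, H5 in series gives (4*s^3 - 8*s^2 + 3*s)/(18*s^3 - 33*s^2 + 3*s + 12)
That last expression is T(s), already simplified. Scaling its denominator by 1/18 (the reciprocal of the leading coefficient) yields the monic denominator.

Answer: s^3 - 11*s^2/6 + s/6 + 2/3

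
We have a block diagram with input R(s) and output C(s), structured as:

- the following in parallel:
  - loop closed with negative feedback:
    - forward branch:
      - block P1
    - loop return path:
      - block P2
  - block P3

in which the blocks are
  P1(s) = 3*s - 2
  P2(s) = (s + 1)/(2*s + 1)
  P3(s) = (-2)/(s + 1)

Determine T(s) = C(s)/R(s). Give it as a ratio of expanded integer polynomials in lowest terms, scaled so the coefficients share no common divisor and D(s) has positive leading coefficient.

Step 1. close the feedback loop around P1, P2 = (6*s^2 - s - 2)/(3*s^2 + 3*s - 1)
Step 2. sum the parallel branches [P1/(1+P1*P2)], P3; the result is T(s) itself (integer coefficients, no common factor, positive leading denominator coefficient)

Final answer: (6*s^3 - s^2 - 9*s)/(3*s^3 + 6*s^2 + 2*s - 1)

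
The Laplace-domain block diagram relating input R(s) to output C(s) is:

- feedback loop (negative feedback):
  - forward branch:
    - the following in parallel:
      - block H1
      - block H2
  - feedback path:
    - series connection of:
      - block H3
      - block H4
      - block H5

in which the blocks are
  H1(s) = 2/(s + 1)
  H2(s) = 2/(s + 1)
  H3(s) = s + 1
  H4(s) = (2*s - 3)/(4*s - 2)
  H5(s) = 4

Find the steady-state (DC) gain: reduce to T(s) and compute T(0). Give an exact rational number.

[1] add H1, H2 (parallel); result 4/(s + 1)
[2] multiply H3, H4, H5 (series); result (4*s^2 - 2*s - 6)/(2*s - 1)
[3] apply the feedback formula to (H1+H2), (H3*H4*H5); result (8*s - 4)/(18*s^2 - 7*s - 25)
The step-3 result is T(s). Setting s = 0: T(0) = -4/(-25) = 4/25.

Answer: 4/25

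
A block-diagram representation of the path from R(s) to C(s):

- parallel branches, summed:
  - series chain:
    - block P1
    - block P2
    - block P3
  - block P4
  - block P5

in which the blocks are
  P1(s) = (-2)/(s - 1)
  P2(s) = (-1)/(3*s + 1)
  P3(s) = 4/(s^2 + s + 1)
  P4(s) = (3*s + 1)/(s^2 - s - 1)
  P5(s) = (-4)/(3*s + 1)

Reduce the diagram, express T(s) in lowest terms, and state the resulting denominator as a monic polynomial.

Answer: s^6 - 2*s^5/3 - 4*s^4/3 - 4*s^3/3 + 2*s^2/3 + 4*s/3 + 1/3

Working:
Step 1. reduce the series chain P1, P2, P3 -> 8/(3*s^4 + s^3 - 3*s - 1)
Step 2. add (P1*P2*P3), P4, P5 (parallel) -> (5*s^5 + 10*s^4 + 5*s^3 + 3*s^2 - 18*s - 13)/(3*s^6 - 2*s^5 - 4*s^4 - 4*s^3 + 2*s^2 + 4*s + 1)
Step 2 gives the fully reduced T(s), with no common factor left to cancel. The denominator's leading coefficient is 3, so divide each of its coefficients by 3 to get the monic form.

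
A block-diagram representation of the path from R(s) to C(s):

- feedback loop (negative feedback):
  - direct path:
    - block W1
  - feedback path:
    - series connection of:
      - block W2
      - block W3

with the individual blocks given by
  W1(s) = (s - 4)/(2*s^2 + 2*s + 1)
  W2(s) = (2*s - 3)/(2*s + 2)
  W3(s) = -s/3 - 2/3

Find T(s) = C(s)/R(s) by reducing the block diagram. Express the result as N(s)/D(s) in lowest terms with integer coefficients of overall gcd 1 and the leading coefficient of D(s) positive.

Reducing step by step:

Step 1. multiply W2, W3 (series) = (-2*s^2 - s + 6)/(6*s + 6)
Step 2. close the feedback loop around W1, (W2*W3) - this is the overall T(s), already in the required normalized form

Answer: (6*s^2 - 18*s - 24)/(10*s^3 + 31*s^2 + 28*s - 18)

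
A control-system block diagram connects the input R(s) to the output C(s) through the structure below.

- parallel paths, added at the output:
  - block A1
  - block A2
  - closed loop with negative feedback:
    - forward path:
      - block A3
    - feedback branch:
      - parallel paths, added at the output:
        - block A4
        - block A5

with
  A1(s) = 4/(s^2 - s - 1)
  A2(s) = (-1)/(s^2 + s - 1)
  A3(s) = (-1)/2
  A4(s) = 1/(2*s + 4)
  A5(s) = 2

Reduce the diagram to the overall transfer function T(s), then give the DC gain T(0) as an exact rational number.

Answer: 1

Working:
Step 1: reduce the parallel group A4, A5, giving (4*s + 9)/(2*s + 4)
Step 2: close the feedback loop around A3, (A4+A5), giving 2*s + 4
Step 3: add A1, A2, [A3/(1+A3*(A4+A5))] (parallel), giving (2*s^5 + 4*s^4 - 6*s^3 - 9*s^2 + 7*s + 1)/(s^4 - 3*s^2 + 1)
Evaluating the step-3 result (the overall T(s)) at s = 0 gives T(0) = 1/1 = 1.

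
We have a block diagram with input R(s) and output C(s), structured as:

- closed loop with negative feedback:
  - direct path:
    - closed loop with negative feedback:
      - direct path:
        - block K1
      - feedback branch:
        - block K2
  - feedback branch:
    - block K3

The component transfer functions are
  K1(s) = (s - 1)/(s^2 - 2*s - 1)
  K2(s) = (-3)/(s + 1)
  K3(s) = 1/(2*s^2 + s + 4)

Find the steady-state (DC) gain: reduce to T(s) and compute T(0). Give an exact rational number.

Answer: -4/7

Working:
Step 1 - collapse the loop (K1 forward, K2 return): (s^2 - 1)/(s^3 - s^2 - 6*s + 2)
Step 2 - close the feedback loop around [K1/(1+K1*K2)], K3: (2*s^4 + s^3 + 2*s^2 - s - 4)/(2*s^5 - s^4 - 9*s^3 - 5*s^2 - 22*s + 7)
DC gain: substitute s = 0 into T(s) from step 2: T(0) = -4/7.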